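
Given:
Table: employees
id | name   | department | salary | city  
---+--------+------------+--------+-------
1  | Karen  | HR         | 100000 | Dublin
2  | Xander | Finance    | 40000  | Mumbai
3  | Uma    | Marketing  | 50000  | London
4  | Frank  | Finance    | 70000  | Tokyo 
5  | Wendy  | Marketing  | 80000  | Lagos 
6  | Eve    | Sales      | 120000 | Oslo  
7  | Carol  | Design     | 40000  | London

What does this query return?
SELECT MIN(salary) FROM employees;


Salaries: 100000, 40000, 50000, 70000, 80000, 120000, 40000
MIN = 40000

40000


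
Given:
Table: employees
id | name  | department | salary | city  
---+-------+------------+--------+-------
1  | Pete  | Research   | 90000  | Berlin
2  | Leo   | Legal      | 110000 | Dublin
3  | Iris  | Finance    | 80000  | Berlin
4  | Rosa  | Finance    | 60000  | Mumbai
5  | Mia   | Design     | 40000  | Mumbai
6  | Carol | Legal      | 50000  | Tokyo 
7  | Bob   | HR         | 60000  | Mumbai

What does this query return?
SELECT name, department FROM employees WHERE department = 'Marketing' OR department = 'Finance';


Filtering: department = 'Marketing' OR 'Finance'
Matching: 2 rows

2 rows:
Iris, Finance
Rosa, Finance


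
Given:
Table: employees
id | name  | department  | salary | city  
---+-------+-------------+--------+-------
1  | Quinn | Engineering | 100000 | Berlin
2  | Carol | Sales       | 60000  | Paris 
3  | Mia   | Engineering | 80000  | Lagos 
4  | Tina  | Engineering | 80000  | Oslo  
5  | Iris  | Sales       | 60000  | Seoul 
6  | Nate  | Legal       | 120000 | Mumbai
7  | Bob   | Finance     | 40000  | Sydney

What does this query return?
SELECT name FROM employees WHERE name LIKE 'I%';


LIKE 'I%' matches names starting with 'I'
Matching: 1

1 rows:
Iris


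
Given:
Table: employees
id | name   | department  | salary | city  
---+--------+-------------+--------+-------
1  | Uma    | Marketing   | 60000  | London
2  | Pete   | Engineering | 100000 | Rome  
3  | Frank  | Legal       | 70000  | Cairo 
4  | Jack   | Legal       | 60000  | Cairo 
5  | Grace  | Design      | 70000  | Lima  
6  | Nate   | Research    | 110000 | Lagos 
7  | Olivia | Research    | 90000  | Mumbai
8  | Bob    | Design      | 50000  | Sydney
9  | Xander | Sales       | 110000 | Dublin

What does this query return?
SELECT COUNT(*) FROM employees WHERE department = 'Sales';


Counting rows where department = 'Sales'
  Xander -> MATCH


1


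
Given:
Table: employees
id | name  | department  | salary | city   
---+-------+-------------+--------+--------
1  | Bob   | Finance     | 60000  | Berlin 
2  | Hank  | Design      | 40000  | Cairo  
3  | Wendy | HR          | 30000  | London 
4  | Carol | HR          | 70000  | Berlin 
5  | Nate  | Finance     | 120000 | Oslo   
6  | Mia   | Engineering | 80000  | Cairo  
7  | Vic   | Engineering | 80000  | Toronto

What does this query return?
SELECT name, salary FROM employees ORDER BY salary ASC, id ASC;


Sorting by salary ASC, then id ASC for ties

7 rows:
Wendy, 30000
Hank, 40000
Bob, 60000
Carol, 70000
Mia, 80000
Vic, 80000
Nate, 120000


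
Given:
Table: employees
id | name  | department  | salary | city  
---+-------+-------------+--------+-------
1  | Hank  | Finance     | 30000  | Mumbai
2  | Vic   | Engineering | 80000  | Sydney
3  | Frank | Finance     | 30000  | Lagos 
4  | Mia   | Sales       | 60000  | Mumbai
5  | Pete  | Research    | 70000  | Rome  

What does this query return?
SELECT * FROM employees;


SELECT * returns all 5 rows with all columns

5 rows:
1, Hank, Finance, 30000, Mumbai
2, Vic, Engineering, 80000, Sydney
3, Frank, Finance, 30000, Lagos
4, Mia, Sales, 60000, Mumbai
5, Pete, Research, 70000, Rome


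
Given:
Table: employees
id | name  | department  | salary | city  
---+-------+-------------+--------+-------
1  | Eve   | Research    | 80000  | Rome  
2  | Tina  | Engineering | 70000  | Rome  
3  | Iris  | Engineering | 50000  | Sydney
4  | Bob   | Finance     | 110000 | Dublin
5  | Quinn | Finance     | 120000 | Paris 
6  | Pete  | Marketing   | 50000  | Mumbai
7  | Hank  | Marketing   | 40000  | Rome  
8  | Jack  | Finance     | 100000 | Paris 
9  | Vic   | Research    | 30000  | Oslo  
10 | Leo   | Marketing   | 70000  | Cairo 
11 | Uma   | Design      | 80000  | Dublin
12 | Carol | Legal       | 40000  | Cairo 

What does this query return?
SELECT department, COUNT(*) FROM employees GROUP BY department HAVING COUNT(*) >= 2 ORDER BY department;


Groups with count >= 2:
  Engineering: 2 -> PASS
  Finance: 3 -> PASS
  Marketing: 3 -> PASS
  Research: 2 -> PASS
  Design: 1 -> filtered out
  Legal: 1 -> filtered out


4 groups:
Engineering, 2
Finance, 3
Marketing, 3
Research, 2


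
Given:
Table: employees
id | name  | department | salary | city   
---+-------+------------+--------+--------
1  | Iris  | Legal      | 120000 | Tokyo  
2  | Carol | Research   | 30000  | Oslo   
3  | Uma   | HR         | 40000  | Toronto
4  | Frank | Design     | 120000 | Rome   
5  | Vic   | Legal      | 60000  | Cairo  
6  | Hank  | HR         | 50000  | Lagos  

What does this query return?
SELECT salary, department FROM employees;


Projecting columns: salary, department

6 rows:
120000, Legal
30000, Research
40000, HR
120000, Design
60000, Legal
50000, HR


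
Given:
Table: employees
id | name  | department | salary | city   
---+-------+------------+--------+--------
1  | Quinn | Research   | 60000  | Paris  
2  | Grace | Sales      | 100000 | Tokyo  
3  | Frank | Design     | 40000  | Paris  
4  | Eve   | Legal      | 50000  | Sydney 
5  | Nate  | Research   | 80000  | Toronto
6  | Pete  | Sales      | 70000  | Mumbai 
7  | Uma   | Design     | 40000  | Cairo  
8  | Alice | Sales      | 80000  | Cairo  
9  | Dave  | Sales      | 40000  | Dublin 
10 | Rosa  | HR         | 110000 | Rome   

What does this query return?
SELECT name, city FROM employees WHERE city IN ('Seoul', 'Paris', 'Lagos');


Filtering: city IN ('Seoul', 'Paris', 'Lagos')
Matching: 2 rows

2 rows:
Quinn, Paris
Frank, Paris


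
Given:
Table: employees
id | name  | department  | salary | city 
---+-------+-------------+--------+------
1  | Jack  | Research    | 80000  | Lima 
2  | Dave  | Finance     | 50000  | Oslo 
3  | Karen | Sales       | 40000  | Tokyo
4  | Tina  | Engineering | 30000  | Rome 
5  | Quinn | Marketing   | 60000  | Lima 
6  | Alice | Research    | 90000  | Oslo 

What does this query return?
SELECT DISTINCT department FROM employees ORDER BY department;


All 'department' values (row order): Research, Finance, Sales, Engineering, Marketing, Research
Removing duplicates leaves 5 unique value(s).

5 values:
Engineering
Finance
Marketing
Research
Sales


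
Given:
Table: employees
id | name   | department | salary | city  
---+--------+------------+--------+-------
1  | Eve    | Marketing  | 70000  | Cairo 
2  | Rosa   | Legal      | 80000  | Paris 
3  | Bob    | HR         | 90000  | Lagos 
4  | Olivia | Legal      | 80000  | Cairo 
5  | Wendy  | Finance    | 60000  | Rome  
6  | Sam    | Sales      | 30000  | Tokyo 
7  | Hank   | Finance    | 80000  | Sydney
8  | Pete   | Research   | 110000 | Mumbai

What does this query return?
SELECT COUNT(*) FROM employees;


COUNT(*) counts all rows

8


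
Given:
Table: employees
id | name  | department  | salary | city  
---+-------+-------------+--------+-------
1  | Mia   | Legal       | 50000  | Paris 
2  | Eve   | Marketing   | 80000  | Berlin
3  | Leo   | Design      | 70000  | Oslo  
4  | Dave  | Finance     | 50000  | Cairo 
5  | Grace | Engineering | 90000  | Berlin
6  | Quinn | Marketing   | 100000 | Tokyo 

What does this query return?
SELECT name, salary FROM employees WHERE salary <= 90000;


Filtering: salary <= 90000
Matching: 5 rows

5 rows:
Mia, 50000
Eve, 80000
Leo, 70000
Dave, 50000
Grace, 90000


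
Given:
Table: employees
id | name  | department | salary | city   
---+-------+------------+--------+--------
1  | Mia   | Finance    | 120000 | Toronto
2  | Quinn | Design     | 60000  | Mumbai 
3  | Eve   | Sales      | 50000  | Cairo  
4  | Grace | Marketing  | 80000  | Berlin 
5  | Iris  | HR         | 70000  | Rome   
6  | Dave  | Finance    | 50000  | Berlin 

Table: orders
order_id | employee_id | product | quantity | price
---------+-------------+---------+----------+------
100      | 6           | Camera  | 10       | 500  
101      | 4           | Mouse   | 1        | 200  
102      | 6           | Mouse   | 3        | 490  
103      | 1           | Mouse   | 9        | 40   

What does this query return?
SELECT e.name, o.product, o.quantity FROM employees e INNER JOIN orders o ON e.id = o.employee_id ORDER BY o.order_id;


Joining employees.id = orders.employee_id:
  employee Dave (id=6) -> order Camera
  employee Grace (id=4) -> order Mouse
  employee Dave (id=6) -> order Mouse
  employee Mia (id=1) -> order Mouse


4 rows:
Dave, Camera, 10
Grace, Mouse, 1
Dave, Mouse, 3
Mia, Mouse, 9


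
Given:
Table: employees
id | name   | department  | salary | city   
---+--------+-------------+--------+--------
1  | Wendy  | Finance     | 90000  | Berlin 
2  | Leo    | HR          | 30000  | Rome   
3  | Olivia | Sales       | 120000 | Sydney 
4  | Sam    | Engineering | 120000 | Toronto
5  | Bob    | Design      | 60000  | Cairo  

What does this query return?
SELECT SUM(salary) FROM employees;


SUM(salary) = 90000 + 30000 + 120000 + 120000 + 60000 = 420000

420000


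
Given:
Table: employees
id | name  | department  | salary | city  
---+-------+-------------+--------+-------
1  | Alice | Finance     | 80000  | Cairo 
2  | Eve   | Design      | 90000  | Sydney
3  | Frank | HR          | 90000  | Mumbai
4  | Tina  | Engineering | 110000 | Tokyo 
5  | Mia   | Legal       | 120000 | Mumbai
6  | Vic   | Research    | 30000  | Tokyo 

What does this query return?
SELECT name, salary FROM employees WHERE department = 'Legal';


Filtering: department = 'Legal'
Matching rows: 1

1 rows:
Mia, 120000


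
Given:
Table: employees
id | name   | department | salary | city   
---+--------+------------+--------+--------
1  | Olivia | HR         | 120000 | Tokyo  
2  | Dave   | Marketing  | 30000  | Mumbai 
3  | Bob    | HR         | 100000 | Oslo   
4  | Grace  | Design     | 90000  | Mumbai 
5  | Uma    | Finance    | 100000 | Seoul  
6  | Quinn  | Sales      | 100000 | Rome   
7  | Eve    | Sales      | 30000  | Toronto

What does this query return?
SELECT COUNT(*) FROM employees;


COUNT(*) counts all rows

7


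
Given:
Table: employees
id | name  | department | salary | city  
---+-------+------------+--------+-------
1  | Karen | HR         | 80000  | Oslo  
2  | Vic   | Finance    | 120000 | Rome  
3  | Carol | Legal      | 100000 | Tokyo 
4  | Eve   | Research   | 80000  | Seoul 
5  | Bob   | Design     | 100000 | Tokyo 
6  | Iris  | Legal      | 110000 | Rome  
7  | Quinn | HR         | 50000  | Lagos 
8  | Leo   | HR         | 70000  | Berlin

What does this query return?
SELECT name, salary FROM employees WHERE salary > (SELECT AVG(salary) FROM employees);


Subquery: AVG(salary) = 88750.0
Filtering: salary > 88750.0
  Vic (120000) -> MATCH
  Carol (100000) -> MATCH
  Bob (100000) -> MATCH
  Iris (110000) -> MATCH


4 rows:
Vic, 120000
Carol, 100000
Bob, 100000
Iris, 110000


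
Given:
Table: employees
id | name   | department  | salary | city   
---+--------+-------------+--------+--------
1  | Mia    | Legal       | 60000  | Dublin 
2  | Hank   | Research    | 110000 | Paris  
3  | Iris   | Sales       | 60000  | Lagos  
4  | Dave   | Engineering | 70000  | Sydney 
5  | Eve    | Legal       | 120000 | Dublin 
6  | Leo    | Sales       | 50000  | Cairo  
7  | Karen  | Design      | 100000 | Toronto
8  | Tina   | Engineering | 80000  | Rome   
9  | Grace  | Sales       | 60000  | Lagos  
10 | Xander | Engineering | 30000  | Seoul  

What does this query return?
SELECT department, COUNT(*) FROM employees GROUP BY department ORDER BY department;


Assigning each row to its department group:
  Mia -> Legal
  Hank -> Research
  Iris -> Sales
  Dave -> Engineering
  Eve -> Legal
  Leo -> Sales
  Karen -> Design
  Tina -> Engineering
  Grace -> Sales
  Xander -> Engineering


5 groups:
Design, 1
Engineering, 3
Legal, 2
Research, 1
Sales, 3


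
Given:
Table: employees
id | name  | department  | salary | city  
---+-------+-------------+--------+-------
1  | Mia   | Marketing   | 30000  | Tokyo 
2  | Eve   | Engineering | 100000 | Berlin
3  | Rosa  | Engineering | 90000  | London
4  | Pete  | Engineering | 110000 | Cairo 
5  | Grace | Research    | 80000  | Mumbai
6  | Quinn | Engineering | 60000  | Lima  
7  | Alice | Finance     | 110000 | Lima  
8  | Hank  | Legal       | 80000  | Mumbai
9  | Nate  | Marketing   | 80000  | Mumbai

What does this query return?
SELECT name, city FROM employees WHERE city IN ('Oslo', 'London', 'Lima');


Filtering: city IN ('Oslo', 'London', 'Lima')
Matching: 3 rows

3 rows:
Rosa, London
Quinn, Lima
Alice, Lima


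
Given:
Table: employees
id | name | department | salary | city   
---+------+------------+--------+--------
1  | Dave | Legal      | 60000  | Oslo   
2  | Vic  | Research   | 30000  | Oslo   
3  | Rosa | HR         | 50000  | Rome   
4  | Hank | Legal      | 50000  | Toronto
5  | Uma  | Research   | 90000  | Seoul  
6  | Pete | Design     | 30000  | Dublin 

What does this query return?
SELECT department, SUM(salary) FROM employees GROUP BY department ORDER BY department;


Summing salary within each department:
  Design: 30000 = 30000
  HR: 50000 = 50000
  Legal: 60000 + 50000 = 110000
  Research: 30000 + 90000 = 120000


4 groups:
Design, 30000
HR, 50000
Legal, 110000
Research, 120000


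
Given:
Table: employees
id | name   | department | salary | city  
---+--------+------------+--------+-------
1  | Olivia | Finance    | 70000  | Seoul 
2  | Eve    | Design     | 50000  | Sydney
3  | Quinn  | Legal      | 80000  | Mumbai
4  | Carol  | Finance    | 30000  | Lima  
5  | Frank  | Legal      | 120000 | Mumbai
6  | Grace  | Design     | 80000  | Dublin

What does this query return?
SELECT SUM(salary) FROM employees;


SUM(salary) = 70000 + 50000 + 80000 + 30000 + 120000 + 80000 = 430000

430000


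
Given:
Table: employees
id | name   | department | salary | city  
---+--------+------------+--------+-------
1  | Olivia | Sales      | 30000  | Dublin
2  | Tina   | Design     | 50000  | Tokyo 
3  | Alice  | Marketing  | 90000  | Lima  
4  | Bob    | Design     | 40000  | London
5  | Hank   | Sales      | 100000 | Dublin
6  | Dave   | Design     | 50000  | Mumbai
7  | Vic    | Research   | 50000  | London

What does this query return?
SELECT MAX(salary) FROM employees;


Salaries: 30000, 50000, 90000, 40000, 100000, 50000, 50000
MAX = 100000

100000


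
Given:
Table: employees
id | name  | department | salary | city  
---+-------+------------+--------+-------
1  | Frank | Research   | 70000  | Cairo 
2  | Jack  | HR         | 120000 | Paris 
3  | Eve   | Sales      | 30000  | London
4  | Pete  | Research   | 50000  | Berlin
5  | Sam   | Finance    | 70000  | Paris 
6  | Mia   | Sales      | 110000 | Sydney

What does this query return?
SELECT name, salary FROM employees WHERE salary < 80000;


Filtering: salary < 80000
Matching: 4 rows

4 rows:
Frank, 70000
Eve, 30000
Pete, 50000
Sam, 70000


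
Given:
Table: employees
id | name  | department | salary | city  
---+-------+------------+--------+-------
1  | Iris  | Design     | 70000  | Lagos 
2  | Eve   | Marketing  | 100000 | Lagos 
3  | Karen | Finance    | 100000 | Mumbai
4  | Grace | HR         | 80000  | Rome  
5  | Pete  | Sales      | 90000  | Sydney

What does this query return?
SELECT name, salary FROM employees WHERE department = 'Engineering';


Filtering: department = 'Engineering'
Matching rows: 0

Empty result set (0 rows)


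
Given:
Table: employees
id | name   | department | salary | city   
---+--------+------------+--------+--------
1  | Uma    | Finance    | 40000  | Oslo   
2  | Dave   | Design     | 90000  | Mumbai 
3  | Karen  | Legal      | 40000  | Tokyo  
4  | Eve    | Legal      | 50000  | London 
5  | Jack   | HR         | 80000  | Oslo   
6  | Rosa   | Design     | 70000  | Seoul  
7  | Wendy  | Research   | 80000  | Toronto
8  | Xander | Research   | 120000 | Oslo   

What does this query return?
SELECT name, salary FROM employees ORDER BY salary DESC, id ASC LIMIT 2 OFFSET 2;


Sort by salary DESC (id ASC tiebreak), then skip 2 and take 2
Rows 3 through 4

2 rows:
Jack, 80000
Wendy, 80000


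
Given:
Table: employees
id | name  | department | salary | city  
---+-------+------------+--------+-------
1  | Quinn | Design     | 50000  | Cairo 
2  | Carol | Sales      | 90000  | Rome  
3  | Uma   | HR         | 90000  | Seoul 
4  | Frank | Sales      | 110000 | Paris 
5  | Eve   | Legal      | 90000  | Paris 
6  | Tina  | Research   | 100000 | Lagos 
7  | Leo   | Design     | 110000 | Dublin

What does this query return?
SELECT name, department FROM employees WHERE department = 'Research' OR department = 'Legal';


Filtering: department = 'Research' OR 'Legal'
Matching: 2 rows

2 rows:
Eve, Legal
Tina, Research


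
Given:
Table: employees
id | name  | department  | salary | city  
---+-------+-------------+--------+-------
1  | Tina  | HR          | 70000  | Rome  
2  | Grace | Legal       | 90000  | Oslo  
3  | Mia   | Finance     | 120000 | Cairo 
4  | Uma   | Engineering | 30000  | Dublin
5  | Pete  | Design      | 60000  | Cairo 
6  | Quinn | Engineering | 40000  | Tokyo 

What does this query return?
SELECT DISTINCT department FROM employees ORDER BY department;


All 'department' values (row order): HR, Legal, Finance, Engineering, Design, Engineering
Removing duplicates leaves 5 unique value(s).

5 values:
Design
Engineering
Finance
HR
Legal


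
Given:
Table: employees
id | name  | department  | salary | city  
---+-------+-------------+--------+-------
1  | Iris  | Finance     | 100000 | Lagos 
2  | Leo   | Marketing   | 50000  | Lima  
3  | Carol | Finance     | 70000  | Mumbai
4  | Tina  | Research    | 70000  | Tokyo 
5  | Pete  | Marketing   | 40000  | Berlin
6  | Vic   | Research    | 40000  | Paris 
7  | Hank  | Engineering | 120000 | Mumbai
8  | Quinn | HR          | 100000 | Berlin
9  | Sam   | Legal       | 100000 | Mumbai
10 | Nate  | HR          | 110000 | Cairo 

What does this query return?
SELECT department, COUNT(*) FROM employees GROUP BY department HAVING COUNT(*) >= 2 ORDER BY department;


Groups with count >= 2:
  Finance: 2 -> PASS
  HR: 2 -> PASS
  Marketing: 2 -> PASS
  Research: 2 -> PASS
  Engineering: 1 -> filtered out
  Legal: 1 -> filtered out


4 groups:
Finance, 2
HR, 2
Marketing, 2
Research, 2


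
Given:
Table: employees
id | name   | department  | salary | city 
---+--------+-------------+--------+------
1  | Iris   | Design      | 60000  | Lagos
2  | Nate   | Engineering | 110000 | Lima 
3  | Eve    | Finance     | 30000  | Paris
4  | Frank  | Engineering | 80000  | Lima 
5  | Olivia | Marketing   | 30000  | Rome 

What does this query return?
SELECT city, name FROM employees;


Projecting columns: city, name

5 rows:
Lagos, Iris
Lima, Nate
Paris, Eve
Lima, Frank
Rome, Olivia


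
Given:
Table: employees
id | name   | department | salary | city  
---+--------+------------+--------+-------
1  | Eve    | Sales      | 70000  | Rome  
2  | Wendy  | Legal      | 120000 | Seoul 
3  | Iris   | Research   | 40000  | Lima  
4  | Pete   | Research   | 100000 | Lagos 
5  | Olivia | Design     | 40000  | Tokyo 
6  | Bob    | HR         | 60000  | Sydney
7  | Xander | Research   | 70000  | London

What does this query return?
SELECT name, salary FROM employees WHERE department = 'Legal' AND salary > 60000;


Filtering: department = 'Legal' AND salary > 60000
Matching: 1 rows

1 rows:
Wendy, 120000


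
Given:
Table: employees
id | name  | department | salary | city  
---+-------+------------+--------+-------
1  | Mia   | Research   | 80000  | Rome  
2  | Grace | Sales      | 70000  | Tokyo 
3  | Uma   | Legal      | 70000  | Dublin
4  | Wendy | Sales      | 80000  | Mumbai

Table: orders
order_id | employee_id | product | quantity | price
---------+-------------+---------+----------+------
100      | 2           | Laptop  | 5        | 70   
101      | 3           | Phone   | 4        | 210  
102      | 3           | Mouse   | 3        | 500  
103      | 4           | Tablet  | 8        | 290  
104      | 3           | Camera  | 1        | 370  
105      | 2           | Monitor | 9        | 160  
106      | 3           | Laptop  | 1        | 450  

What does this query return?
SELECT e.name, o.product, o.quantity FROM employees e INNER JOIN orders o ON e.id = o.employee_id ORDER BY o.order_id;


Joining employees.id = orders.employee_id:
  employee Grace (id=2) -> order Laptop
  employee Uma (id=3) -> order Phone
  employee Uma (id=3) -> order Mouse
  employee Wendy (id=4) -> order Tablet
  employee Uma (id=3) -> order Camera
  employee Grace (id=2) -> order Monitor
  employee Uma (id=3) -> order Laptop


7 rows:
Grace, Laptop, 5
Uma, Phone, 4
Uma, Mouse, 3
Wendy, Tablet, 8
Uma, Camera, 1
Grace, Monitor, 9
Uma, Laptop, 1


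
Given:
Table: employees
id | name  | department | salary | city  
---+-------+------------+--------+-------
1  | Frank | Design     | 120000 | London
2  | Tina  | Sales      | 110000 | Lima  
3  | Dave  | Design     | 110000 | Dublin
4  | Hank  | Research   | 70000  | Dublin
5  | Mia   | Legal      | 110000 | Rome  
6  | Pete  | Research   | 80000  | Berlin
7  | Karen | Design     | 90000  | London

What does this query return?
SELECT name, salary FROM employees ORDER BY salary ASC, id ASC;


Sorting by salary ASC, then id ASC for ties

7 rows:
Hank, 70000
Pete, 80000
Karen, 90000
Tina, 110000
Dave, 110000
Mia, 110000
Frank, 120000


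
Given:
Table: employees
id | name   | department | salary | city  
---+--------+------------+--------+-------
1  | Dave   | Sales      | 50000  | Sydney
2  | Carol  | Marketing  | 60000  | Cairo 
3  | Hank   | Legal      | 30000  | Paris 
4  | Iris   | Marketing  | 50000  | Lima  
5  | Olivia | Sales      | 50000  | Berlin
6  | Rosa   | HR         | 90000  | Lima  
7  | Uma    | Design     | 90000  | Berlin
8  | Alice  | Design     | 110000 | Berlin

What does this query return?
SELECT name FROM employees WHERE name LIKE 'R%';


LIKE 'R%' matches names starting with 'R'
Matching: 1

1 rows:
Rosa


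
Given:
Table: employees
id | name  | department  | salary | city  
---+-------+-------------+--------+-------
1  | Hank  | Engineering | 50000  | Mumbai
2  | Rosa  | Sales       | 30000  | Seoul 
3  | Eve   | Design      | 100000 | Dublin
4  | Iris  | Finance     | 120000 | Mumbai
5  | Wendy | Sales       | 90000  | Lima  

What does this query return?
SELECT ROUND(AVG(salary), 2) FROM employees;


SUM(salary) = 390000
COUNT = 5
ROUND(AVG, 2) = ROUND(390000 / 5, 2) = 78000.0

78000.0


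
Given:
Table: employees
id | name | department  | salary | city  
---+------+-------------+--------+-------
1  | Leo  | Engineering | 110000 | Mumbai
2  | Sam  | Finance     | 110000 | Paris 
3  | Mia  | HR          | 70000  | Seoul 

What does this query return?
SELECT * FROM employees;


SELECT * returns all 3 rows with all columns

3 rows:
1, Leo, Engineering, 110000, Mumbai
2, Sam, Finance, 110000, Paris
3, Mia, HR, 70000, Seoul


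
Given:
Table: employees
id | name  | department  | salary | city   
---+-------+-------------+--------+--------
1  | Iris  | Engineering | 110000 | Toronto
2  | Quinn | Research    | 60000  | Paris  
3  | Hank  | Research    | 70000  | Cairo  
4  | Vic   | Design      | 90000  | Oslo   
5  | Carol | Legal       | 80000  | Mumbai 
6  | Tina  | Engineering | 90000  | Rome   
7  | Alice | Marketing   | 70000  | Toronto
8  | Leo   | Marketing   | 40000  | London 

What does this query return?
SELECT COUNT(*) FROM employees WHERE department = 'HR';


Counting rows where department = 'HR'


0


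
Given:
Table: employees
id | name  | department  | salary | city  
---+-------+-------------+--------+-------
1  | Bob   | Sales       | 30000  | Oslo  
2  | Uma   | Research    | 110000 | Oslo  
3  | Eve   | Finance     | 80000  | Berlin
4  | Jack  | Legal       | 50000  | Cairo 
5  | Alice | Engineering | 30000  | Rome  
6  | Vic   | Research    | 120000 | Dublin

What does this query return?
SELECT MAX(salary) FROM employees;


Salaries: 30000, 110000, 80000, 50000, 30000, 120000
MAX = 120000

120000


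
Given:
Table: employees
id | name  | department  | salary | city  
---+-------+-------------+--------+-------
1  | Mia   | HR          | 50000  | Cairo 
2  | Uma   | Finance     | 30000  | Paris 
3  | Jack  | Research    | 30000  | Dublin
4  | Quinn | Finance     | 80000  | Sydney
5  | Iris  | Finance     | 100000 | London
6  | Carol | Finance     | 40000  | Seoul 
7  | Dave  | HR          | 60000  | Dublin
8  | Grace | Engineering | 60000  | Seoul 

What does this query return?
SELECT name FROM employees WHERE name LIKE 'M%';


LIKE 'M%' matches names starting with 'M'
Matching: 1

1 rows:
Mia


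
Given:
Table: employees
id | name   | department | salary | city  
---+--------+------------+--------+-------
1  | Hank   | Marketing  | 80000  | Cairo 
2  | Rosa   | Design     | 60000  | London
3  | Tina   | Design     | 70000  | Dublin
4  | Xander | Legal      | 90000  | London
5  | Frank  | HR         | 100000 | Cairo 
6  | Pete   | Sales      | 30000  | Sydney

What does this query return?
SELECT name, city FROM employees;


Projecting columns: name, city

6 rows:
Hank, Cairo
Rosa, London
Tina, Dublin
Xander, London
Frank, Cairo
Pete, Sydney


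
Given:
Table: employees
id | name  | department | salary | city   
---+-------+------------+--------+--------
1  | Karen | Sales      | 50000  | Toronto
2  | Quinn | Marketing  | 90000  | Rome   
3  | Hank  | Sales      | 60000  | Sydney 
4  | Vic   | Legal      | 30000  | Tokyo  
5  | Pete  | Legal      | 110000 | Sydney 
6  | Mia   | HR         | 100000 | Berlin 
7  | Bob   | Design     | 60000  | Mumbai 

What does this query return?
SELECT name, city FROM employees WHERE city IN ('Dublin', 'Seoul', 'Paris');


Filtering: city IN ('Dublin', 'Seoul', 'Paris')
Matching: 0 rows

Empty result set (0 rows)


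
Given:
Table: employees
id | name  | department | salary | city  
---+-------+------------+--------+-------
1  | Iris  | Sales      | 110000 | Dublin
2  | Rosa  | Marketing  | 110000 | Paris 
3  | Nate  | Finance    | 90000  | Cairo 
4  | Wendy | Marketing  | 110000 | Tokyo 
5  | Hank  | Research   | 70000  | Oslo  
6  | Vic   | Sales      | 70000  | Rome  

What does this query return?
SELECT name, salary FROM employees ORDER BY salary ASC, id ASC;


Sorting by salary ASC, then id ASC for ties

6 rows:
Hank, 70000
Vic, 70000
Nate, 90000
Iris, 110000
Rosa, 110000
Wendy, 110000


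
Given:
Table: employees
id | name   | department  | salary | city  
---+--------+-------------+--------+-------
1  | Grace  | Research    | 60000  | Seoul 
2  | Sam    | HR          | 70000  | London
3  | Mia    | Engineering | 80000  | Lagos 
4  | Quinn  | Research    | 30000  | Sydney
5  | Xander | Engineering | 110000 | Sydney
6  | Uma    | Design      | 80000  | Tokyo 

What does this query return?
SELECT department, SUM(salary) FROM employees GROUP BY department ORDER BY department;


Summing salary within each department:
  Design: 80000 = 80000
  Engineering: 80000 + 110000 = 190000
  HR: 70000 = 70000
  Research: 60000 + 30000 = 90000


4 groups:
Design, 80000
Engineering, 190000
HR, 70000
Research, 90000


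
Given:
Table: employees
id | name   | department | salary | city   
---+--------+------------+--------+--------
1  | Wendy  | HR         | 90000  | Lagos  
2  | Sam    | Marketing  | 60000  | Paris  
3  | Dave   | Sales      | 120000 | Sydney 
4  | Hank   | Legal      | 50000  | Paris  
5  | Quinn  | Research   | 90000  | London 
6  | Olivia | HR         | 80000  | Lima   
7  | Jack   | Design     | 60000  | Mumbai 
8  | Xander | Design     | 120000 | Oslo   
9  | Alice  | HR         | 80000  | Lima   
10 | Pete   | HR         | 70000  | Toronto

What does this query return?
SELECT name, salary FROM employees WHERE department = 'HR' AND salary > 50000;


Filtering: department = 'HR' AND salary > 50000
Matching: 4 rows

4 rows:
Wendy, 90000
Olivia, 80000
Alice, 80000
Pete, 70000


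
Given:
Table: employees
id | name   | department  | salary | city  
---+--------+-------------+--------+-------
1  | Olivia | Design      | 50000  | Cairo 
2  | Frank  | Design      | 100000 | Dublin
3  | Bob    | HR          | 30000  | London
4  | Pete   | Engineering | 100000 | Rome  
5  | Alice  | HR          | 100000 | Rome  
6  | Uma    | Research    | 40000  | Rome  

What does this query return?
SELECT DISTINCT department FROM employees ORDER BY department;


All 'department' values (row order): Design, Design, HR, Engineering, HR, Research
Removing duplicates leaves 4 unique value(s).

4 values:
Design
Engineering
HR
Research


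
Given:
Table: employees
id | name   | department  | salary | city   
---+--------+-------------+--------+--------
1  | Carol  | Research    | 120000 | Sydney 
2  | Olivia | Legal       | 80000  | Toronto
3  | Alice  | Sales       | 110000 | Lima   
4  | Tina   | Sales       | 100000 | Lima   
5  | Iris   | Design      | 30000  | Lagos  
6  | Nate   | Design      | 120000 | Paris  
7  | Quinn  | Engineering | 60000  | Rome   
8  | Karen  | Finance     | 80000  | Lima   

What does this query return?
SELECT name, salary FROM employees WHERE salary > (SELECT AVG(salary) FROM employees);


Subquery: AVG(salary) = 87500.0
Filtering: salary > 87500.0
  Carol (120000) -> MATCH
  Alice (110000) -> MATCH
  Tina (100000) -> MATCH
  Nate (120000) -> MATCH


4 rows:
Carol, 120000
Alice, 110000
Tina, 100000
Nate, 120000


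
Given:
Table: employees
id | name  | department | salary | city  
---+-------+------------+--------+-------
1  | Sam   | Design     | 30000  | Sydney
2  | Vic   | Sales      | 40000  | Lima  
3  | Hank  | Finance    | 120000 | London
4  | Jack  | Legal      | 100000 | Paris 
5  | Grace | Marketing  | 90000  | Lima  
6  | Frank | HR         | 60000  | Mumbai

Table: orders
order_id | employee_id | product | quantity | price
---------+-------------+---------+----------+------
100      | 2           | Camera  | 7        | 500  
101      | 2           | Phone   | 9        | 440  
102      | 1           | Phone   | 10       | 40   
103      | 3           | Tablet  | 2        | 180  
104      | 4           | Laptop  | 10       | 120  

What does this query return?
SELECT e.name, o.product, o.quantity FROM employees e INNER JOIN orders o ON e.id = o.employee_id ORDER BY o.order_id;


Joining employees.id = orders.employee_id:
  employee Vic (id=2) -> order Camera
  employee Vic (id=2) -> order Phone
  employee Sam (id=1) -> order Phone
  employee Hank (id=3) -> order Tablet
  employee Jack (id=4) -> order Laptop


5 rows:
Vic, Camera, 7
Vic, Phone, 9
Sam, Phone, 10
Hank, Tablet, 2
Jack, Laptop, 10


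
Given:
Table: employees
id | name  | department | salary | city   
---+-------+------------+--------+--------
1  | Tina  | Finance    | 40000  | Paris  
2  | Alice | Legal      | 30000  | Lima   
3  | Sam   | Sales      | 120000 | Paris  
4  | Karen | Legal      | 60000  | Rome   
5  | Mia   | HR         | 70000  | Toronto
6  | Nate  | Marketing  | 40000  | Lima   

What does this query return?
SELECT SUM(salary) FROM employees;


SUM(salary) = 40000 + 30000 + 120000 + 60000 + 70000 + 40000 = 360000

360000


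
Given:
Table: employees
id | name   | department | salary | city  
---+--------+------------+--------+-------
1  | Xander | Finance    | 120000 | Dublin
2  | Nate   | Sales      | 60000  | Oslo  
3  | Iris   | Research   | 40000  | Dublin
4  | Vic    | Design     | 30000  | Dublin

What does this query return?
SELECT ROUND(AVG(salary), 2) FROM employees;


SUM(salary) = 250000
COUNT = 4
ROUND(AVG, 2) = ROUND(250000 / 4, 2) = 62500.0

62500.0


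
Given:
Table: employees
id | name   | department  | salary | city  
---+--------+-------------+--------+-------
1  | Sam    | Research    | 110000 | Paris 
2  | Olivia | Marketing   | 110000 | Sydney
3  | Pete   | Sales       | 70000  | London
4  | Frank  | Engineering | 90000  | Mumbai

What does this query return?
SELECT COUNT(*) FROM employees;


COUNT(*) counts all rows

4


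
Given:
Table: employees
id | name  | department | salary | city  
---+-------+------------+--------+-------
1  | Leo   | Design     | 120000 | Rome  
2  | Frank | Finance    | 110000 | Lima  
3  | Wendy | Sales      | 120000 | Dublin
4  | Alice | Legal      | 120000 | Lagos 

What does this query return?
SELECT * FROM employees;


SELECT * returns all 4 rows with all columns

4 rows:
1, Leo, Design, 120000, Rome
2, Frank, Finance, 110000, Lima
3, Wendy, Sales, 120000, Dublin
4, Alice, Legal, 120000, Lagos


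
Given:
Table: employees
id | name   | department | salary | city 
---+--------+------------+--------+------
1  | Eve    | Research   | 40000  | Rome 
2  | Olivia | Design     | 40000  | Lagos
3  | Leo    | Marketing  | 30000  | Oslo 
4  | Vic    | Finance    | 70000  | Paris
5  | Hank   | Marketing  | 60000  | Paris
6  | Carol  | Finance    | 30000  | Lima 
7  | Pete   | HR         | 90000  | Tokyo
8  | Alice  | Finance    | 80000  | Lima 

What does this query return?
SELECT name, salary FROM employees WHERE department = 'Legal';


Filtering: department = 'Legal'
Matching rows: 0

Empty result set (0 rows)


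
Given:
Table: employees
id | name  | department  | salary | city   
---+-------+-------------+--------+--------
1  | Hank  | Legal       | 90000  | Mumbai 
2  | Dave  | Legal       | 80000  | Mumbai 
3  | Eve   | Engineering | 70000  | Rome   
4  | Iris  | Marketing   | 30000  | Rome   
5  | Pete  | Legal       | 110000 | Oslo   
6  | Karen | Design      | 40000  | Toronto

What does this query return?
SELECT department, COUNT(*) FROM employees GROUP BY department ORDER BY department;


Assigning each row to its department group:
  Hank -> Legal
  Dave -> Legal
  Eve -> Engineering
  Iris -> Marketing
  Pete -> Legal
  Karen -> Design


4 groups:
Design, 1
Engineering, 1
Legal, 3
Marketing, 1


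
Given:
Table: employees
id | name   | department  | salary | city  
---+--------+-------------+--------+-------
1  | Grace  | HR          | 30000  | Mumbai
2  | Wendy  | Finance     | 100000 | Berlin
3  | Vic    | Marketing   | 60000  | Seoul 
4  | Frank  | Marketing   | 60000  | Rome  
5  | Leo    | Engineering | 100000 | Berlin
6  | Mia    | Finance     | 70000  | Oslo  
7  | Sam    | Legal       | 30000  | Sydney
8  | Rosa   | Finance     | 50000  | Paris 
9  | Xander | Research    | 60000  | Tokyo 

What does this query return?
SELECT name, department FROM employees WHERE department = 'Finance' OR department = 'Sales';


Filtering: department = 'Finance' OR 'Sales'
Matching: 3 rows

3 rows:
Wendy, Finance
Mia, Finance
Rosa, Finance


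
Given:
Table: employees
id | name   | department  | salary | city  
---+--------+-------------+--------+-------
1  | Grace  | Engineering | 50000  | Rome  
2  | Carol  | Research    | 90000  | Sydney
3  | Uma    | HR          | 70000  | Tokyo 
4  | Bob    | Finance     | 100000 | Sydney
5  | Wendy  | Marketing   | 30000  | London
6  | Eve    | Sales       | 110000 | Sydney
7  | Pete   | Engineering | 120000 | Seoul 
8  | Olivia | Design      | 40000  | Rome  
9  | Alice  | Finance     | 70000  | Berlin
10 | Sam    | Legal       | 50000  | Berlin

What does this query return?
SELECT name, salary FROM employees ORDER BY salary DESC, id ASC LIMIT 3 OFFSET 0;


Sort by salary DESC (id ASC tiebreak), then skip 0 and take 3
Rows 1 through 3

3 rows:
Pete, 120000
Eve, 110000
Bob, 100000


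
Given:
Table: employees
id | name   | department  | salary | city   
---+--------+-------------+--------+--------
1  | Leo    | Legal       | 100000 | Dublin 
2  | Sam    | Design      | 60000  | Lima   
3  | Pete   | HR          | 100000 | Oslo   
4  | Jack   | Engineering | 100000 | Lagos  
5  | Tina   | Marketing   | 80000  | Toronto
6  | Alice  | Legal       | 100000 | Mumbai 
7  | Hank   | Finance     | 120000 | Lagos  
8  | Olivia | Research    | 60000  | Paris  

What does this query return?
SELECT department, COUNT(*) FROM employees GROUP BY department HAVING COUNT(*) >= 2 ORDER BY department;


Groups with count >= 2:
  Legal: 2 -> PASS
  Design: 1 -> filtered out
  Engineering: 1 -> filtered out
  Finance: 1 -> filtered out
  HR: 1 -> filtered out
  Marketing: 1 -> filtered out
  Research: 1 -> filtered out


1 groups:
Legal, 2


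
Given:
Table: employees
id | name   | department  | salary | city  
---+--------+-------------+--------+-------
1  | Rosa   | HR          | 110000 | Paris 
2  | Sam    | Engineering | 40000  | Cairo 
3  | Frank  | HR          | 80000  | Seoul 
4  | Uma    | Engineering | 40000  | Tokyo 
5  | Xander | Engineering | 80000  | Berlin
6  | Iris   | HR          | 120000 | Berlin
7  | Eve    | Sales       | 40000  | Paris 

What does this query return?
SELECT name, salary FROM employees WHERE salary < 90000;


Filtering: salary < 90000
Matching: 5 rows

5 rows:
Sam, 40000
Frank, 80000
Uma, 40000
Xander, 80000
Eve, 40000


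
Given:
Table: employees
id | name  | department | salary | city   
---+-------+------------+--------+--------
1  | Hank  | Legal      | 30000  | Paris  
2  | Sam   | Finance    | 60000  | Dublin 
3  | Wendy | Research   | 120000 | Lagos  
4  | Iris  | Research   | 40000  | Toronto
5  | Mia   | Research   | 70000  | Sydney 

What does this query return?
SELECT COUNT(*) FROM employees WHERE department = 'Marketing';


Counting rows where department = 'Marketing'


0


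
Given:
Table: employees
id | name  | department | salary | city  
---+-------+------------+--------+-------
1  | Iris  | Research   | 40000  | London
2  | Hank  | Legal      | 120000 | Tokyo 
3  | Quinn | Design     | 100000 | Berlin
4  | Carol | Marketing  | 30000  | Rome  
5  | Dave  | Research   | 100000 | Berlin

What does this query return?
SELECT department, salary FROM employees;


Projecting columns: department, salary

5 rows:
Research, 40000
Legal, 120000
Design, 100000
Marketing, 30000
Research, 100000


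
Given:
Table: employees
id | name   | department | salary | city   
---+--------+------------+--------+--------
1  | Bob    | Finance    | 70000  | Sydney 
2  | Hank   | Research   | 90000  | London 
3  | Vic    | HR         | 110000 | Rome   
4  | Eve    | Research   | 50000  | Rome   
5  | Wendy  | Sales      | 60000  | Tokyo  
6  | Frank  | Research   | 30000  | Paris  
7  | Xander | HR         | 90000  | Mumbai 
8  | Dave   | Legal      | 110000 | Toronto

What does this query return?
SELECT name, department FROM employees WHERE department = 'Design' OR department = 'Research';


Filtering: department = 'Design' OR 'Research'
Matching: 3 rows

3 rows:
Hank, Research
Eve, Research
Frank, Research


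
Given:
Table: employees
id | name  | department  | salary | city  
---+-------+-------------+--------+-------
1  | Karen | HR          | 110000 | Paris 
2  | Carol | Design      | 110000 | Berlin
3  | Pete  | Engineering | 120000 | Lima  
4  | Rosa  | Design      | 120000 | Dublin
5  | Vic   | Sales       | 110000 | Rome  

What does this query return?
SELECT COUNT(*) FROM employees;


COUNT(*) counts all rows

5


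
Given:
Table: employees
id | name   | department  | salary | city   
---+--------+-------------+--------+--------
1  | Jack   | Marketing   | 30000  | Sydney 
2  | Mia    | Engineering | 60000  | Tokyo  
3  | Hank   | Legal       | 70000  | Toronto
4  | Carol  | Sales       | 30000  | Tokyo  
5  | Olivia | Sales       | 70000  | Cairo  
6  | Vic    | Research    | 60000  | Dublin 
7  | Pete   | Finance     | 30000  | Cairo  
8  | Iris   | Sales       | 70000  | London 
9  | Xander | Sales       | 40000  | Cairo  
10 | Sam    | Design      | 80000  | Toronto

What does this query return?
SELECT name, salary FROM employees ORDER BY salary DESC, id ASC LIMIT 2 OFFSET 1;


Sort by salary DESC (id ASC tiebreak), then skip 1 and take 2
Rows 2 through 3

2 rows:
Hank, 70000
Olivia, 70000


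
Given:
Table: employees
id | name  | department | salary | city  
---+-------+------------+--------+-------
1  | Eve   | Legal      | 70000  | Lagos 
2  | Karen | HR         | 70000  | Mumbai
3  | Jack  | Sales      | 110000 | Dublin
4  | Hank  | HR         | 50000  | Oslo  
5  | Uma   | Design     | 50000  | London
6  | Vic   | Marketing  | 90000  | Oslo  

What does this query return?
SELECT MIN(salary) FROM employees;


Salaries: 70000, 70000, 110000, 50000, 50000, 90000
MIN = 50000

50000
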